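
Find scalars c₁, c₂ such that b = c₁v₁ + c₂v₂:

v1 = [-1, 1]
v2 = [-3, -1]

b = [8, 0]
c1 = -2, c2 = -2

b = -2·v1 + -2·v2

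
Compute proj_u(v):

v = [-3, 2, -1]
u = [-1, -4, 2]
v·u = (-3)(-1) + (2)(-4) + (-1)(2) = -7
u·u = (-1)² + (-4)² + (2)² = 21
proj_u(v) = (v·u / u·u) × u = (-7/21) × u = (-1/3) × u

proj_u(v) = [1/3, 4/3, -2/3]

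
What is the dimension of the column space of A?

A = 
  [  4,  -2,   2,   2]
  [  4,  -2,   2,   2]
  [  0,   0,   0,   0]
dim(Col(A)) = 1

Row reduce:
R2 → R2 - (1)·R1
REF = 
  [  4,  -2,   2,   2]
  [  0,   0,   0,   0]
  [  0,   0,   0,   0]
Pivot columns: 1 → 1 pivot.
dim(Col(A)) = number of pivot columns = 1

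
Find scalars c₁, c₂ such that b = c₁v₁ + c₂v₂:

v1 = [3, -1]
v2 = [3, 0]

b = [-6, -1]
c1 = 1, c2 = -3

b = 1·v1 + -3·v2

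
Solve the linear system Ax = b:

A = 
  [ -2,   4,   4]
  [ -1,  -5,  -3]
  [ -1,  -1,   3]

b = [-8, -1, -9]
Row reduce the augmented matrix [A|b]:
R2 → R2 - (1/2)·R1
R3 → R3 - (1/2)·R1
R3 → R3 - (3/7)·R2
REF = 
  [   -2,     4,     4,    -8]
  [    0,    -7,    -5,     3]
  [    0,     0,  22/7, -44/7]

Back-substitution:
x₃ = (-44/7) / (22/7) = -2
x₂ = (3 - (-5)(-2)) / (-7) = 1
x₁ = (-8 - (4)(1) - (4)(-2)) / (-2) = 2

x = [2, 1, -2]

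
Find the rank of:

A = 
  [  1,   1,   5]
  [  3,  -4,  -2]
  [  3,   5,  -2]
Row reduce:
R2 → R2 - (3)·R1
R3 → R3 - (3)·R1
R3 → R3 + (2/7)·R2
REF = 
  [     1,      1,      5]
  [     0,     -7,    -17]
  [     0,      0, -153/7]
Pivot columns: 1, 2, 3 → 3 pivots.

rank(A) = 3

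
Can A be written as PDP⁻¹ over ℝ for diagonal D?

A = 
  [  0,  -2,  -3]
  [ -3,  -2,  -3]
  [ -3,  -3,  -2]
Yes

Characteristic polynomial: det(λI - A) = λ³ + 4λ² - 20λ + 15
Testing integer divisors of the constant term: p(1) = 0, so (λ - 1) is a factor:
p(λ) = (λ - 1)(λ² + 5λ - 15)
λ² + 5λ - 15 = 0  ⇒  λ = (-5 ± √((5)² - 4·(-15)))/2 = (-5 ± √(85))/2
  = (-5 + √85)/2,  (-5 - √85)/2
Eigenvalues: 1, (-5 + √85)/2, (-5 - √85)/2  (≈ 1, 2.11, -7.11)
The two irrational eigenvalues are distinct (simple), so each has alg. mult. = geom. mult. = 1.
λ=1: alg. mult. = 1, geom. mult. = 3 - rank(A - (1)I) = 3 - 2 = 1
Sum of geometric multiplicities equals n, so A has n independent eigenvectors.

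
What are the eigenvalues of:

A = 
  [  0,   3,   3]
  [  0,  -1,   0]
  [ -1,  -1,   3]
λ = -1, (3 + i√3)/2, (3 - i√3)/2  (≈ -1, 1.5 + 0.866i, 1.5 - 0.866i)

Characteristic polynomial: det(λI - A) = λ³ - 2λ² + 3
Testing integer divisors of the constant term: p(-1) = 0, so (λ + 1) is a factor:
p(λ) = (λ + 1)(λ² - 3λ + 3)
λ² - 3λ + 3 = 0  ⇒  λ = (3 ± √((-3)² - 4·(3)))/2 = (3 ± √(-3))/2
  = (3 + i√3)/2,  (3 - i√3)/2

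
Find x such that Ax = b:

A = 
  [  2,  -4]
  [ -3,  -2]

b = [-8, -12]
Row reduce the augmented matrix [A|b]:
R2 → R2 + (3/2)·R1
REF = 
  [  2,  -4,  -8]
  [  0,  -8, -24]

Back-substitution:
x₂ = (-24) / (-8) = 3
x₁ = (-8 - (-4)(3)) / 2 = 2

x = [2, 3]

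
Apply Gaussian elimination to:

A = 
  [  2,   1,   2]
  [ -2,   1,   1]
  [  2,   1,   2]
Row operations:
R2 → R2 + (1)·R1
R3 → R3 - (1)·R1

Resulting echelon form:
REF = 
  [  2,   1,   2]
  [  0,   2,   3]
  [  0,   0,   0]

Rank = 2 (number of non-zero pivot rows).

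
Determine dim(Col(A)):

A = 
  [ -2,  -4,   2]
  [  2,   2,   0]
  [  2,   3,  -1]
dim(Col(A)) = 2

Row reduce:
R2 → R2 + (1)·R1
R3 → R3 + (1)·R1
R3 → R3 - (1/2)·R2
REF = 
  [ -2,  -4,   2]
  [  0,  -2,   2]
  [  0,   0,   0]
Pivot columns: 1, 2 → 2 pivots.
dim(Col(A)) = number of pivot columns = 2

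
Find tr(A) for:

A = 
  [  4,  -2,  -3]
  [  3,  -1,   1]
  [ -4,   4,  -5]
-2

tr(A) = 4 + -1 + -5 = -2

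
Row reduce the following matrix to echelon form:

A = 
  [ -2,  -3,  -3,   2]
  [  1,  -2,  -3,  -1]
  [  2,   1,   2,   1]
Row operations:
R2 → R2 + (1/2)·R1
R3 → R3 + (1)·R1
R3 → R3 - (4/7)·R2

Resulting echelon form:
REF = 
  [  -2,   -3,   -3,    2]
  [   0, -7/2, -9/2,    0]
  [   0,    0, 11/7,    3]

Rank = 3 (number of non-zero pivot rows).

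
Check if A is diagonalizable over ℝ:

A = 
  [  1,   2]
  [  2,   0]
Yes

tr(A) = 1, det(A) = -4
Characteristic polynomial: λ² - tr(A)λ + det(A) = λ² - λ - 4
λ² - λ - 4 = 0  ⇒  λ = (1 ± √((-1)² - 4·(-4)))/2 = (1 ± √(17))/2
  = (1 + √17)/2,  (1 - √17)/2
Eigenvalues: (1 + √17)/2, (1 - √17)/2  (≈ 2.562, -1.562)
The two irrational eigenvalues are distinct (simple), so each has alg. mult. = geom. mult. = 1.
Sum of geometric multiplicities equals n, so A has n independent eigenvectors.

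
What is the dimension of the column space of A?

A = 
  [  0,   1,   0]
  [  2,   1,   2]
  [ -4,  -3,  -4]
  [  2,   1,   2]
Row reduce:
Swap R1 ↔ R2
R3 → R3 + (2)·R1
R4 → R4 - (1)·R1
R3 → R3 + (1)·R2
REF = 
  [  2,   1,   2]
  [  0,   1,   0]
  [  0,   0,   0]
  [  0,   0,   0]
Pivot columns: 1, 2 → 2 pivots.
dim(Col(A)) = number of pivot columns = 2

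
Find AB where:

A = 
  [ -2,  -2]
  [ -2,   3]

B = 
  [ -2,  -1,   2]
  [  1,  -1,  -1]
AB = 
  [  2,   4,  -2]
  [  7,  -1,  -7]

A is 2×2 and B is 2×3, so AB is 2×3. Each entry is (row of A)·(column of B):
AB[1,1] = (-2)(-2) + (-2)(1) = 2
AB[1,2] = (-2)(-1) + (-2)(-1) = 4
AB[1,3] = (-2)(2) + (-2)(-1) = -2
AB[2,1] = (-2)(-2) + (3)(1) = 7
AB[2,2] = (-2)(-1) + (3)(-1) = -1
AB[2,3] = (-2)(2) + (3)(-1) = -7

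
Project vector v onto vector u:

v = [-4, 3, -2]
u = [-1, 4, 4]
proj_u(v) = [-8/33, 32/33, 32/33]

v·u = (-4)(-1) + (3)(4) + (-2)(4) = 8
u·u = (-1)² + (4)² + (4)² = 33
proj_u(v) = (v·u / u·u) × u = (8/33) × u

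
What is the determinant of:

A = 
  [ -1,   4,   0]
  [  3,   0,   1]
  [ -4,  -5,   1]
-33

Cofactor expansion along row 1:
det(A) = (-1)·((0)(1) - (1)(-5)) - (4)·((3)(1) - (1)(-4)) + (0)·((3)(-5) - (0)(-4))
  = (-1)(5) - (4)(7) + (0)(-15)
  = -33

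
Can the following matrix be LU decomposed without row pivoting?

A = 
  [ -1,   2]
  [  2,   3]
Yes.
A[1,1] = -1 ≠ 0, so Gaussian elimination proceeds without a row swap: multiplier ℓ₂₁ = (2)/(-1) = -2, and U[2,2] = 3 - (-2)(2) = 7.
L = 
  [  1,   0]
  [ -2,   1]
U = 
  [ -1,   2]
  [  0,   7]
Check row 2 of LU: [(-2)(-1), (-2)(2) + 7] = [2, 3] = row 2 of A ✓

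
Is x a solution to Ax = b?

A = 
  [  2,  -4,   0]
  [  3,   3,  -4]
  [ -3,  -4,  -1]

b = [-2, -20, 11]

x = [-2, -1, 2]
No

Ax = [0, -17, 8] ≠ b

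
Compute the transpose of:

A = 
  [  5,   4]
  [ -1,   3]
Aᵀ = 
  [  5,  -1]
  [  4,   3]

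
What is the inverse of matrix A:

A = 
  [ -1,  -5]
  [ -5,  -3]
det(A) = (-1)(-3) - (-5)(-5) = -22
For a 2×2 matrix, A⁻¹ = (1/det(A)) · [[d, -b], [-c, a]]
    = (-1/22) · [[-3, 5], [5, -1]]

A⁻¹ = 
  [ 3/22, -5/22]
  [-5/22,  1/22]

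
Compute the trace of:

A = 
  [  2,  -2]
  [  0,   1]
3

tr(A) = 2 + 1 = 3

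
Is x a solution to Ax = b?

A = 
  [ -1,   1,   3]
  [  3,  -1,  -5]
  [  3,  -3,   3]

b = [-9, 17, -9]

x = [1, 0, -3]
No

Ax = [-10, 18, -6] ≠ b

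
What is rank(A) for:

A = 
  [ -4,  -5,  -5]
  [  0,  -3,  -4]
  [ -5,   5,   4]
rank(A) = 3

Row reduce:
R3 → R3 - (5/4)·R1
R3 → R3 + (15/4)·R2
REF = 
  [   -4,    -5,    -5]
  [    0,    -3,    -4]
  [    0,     0, -19/4]
Pivot columns: 1, 2, 3 → 3 pivots.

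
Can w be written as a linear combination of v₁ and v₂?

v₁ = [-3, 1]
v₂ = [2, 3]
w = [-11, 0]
Yes

Form the augmented matrix and row-reduce:
[v₁|v₂|w] = 
  [ -3,   2, -11]
  [  1,   3,   0]
R2 → R2 + (1/3)·R1
REF = 
  [   -3,     2,   -11]
  [    0,  11/3, -11/3]

No row of the form [0 0 | nonzero], so the system is consistent. Back-substitution gives c₁ = 3, c₂ = -1: w = (3)·v₁ + (-1)·v₂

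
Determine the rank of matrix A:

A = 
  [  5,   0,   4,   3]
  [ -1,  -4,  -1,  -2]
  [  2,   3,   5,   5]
Row reduce:
R2 → R2 + (1/5)·R1
R3 → R3 - (2/5)·R1
R3 → R3 + (3/4)·R2
REF = 
  [   5,    0,    4,    3]
  [   0,   -4, -1/5, -7/5]
  [   0,    0, 13/4, 11/4]
Pivot columns: 1, 2, 3 → 3 pivots.

rank(A) = 3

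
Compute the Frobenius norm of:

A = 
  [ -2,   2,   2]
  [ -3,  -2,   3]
||A||_F = 5.831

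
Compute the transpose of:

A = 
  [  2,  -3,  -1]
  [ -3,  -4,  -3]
Aᵀ = 
  [  2,  -3]
  [ -3,  -4]
  [ -1,  -3]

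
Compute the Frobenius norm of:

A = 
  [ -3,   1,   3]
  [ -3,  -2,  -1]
||A||_F = 5.745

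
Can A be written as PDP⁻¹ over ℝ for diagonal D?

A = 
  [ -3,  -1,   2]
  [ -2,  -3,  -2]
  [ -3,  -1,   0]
No

Characteristic polynomial: det(λI - A) = λ³ + 6λ² + 11λ + 14
By the rational root theorem any rational root is an integer dividing 14; none of those is a root, so p(λ) has no rational roots and hence (being an irreducible cubic) no repeated roots.
Discriminant of the cubic: Δ = -1724
Δ < 0 ⇒ one real eigenvalue and a complex-conjugate pair: λ ≈ -4.166, -0.9168 + 1.587i, -0.9168 - 1.587i
Has complex eigenvalues (not diagonalizable over ℝ).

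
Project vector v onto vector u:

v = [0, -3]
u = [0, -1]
v·u = (0)(0) + (-3)(-1) = 3
u·u = (0)² + (-1)² = 1
proj_u(v) = (v·u / u·u) × u = (3/1) × u = (3) × u

proj_u(v) = [0, -3]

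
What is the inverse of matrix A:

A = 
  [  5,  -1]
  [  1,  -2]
det(A) = (5)(-2) - (-1)(1) = -9
For a 2×2 matrix, A⁻¹ = (1/det(A)) · [[d, -b], [-c, a]]
    = (-1/9) · [[-2, 1], [-1, 5]]

A⁻¹ = 
  [ 2/9, -1/9]
  [ 1/9, -5/9]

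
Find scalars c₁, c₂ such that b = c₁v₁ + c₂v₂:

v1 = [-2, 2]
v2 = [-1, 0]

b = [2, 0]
c1 = 0, c2 = -2

b = 0·v1 + -2·v2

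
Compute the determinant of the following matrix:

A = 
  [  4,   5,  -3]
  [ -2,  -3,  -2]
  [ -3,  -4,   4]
-7

Cofactor expansion along row 1:
det(A) = (4)·((-3)(4) - (-2)(-4)) - (5)·((-2)(4) - (-2)(-3)) + (-3)·((-2)(-4) - (-3)(-3))
  = (4)(-20) - (5)(-14) + (-3)(-1)
  = -7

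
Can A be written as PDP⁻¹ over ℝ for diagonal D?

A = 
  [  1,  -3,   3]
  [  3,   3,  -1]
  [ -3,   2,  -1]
No

Characteristic polynomial: det(λI - A) = λ³ - 3λ² + 19λ - 26
By the rational root theorem any rational root is an integer dividing 26; none of those is a root, so p(λ) has no rational roots and hence (being an irreducible cubic) no repeated roots.
Discriminant of the cubic: Δ = -18571
Δ < 0 ⇒ one real eigenvalue and a complex-conjugate pair: λ ≈ 0.724 + 4.028i, 0.724 - 4.028i, 1.552
Has complex eigenvalues (not diagonalizable over ℝ).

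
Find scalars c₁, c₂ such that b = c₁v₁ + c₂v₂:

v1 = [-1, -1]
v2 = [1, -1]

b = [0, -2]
c1 = 1, c2 = 1

b = 1·v1 + 1·v2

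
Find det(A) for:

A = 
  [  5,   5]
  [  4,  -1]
For a 2×2 matrix, det = ad - bc = (5)(-1) - (5)(4) = -25

det(A) = -25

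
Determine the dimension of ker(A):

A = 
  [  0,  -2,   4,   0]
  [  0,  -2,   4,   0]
nullity(A) = 3

Row reduce:
R2 → R2 - (1)·R1
REF = 
  [  0,  -2,   4,   0]
  [  0,   0,   0,   0]
Pivot columns: 2 → 1 pivot.
rank(A) = 1, so nullity(A) = 4 - 1 = 3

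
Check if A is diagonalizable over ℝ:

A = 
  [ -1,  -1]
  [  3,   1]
No

tr(A) = 0, det(A) = 2
Characteristic polynomial: λ² - tr(A)λ + det(A) = λ² + 2
λ² + 2 = 0  ⇒  λ = (0 ± √((0)² - 4·(2)))/2 = (0 ± √(-8))/2
  = i√2,  -i√2
Eigenvalues: i√2, -i√2  (≈ 0 + 1.414i, 0 - 1.414i)
Has complex eigenvalues (not diagonalizable over ℝ).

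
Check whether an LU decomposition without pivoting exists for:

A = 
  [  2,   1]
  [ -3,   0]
Yes.
A[1,1] = 2 ≠ 0, so Gaussian elimination proceeds without a row swap: multiplier ℓ₂₁ = (-3)/(2) = -3/2, and U[2,2] = 0 - (-3/2)(1) = 3/2.
L = 
  [   1,    0]
  [-3/2,    1]
U = 
  [  2,   1]
  [  0, 3/2]
Check row 2 of LU: [(-3/2)(2), (-3/2)(1) + (3/2)] = [-3, 0] = row 2 of A ✓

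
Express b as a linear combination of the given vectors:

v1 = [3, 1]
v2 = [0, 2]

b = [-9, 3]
c1 = -3, c2 = 3

b = -3·v1 + 3·v2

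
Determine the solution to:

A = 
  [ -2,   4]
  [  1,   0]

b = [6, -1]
x = [-1, 1]

Row reduce the augmented matrix [A|b]:
R2 → R2 + (1/2)·R1
REF = 
  [ -2,   4,   6]
  [  0,   2,   2]

Back-substitution:
x₂ = 2 / 2 = 1
x₁ = (6 - (4)(1)) / (-2) = -1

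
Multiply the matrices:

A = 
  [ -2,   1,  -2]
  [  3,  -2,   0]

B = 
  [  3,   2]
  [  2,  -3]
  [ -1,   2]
A is 2×3 and B is 3×2, so AB is 2×2. Each entry is (row of A)·(column of B):
AB[1,1] = (-2)(3) + (1)(2) + (-2)(-1) = -2
AB[1,2] = (-2)(2) + (1)(-3) + (-2)(2) = -11
AB[2,1] = (3)(3) + (-2)(2) + (0)(-1) = 5
AB[2,2] = (3)(2) + (-2)(-3) + (0)(2) = 12

AB = 
  [ -2, -11]
  [  5,  12]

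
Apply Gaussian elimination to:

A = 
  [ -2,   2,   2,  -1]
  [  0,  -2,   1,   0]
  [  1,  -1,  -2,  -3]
Row operations:
R3 → R3 + (1/2)·R1

Resulting echelon form:
REF = 
  [  -2,    2,    2,   -1]
  [   0,   -2,    1,    0]
  [   0,    0,   -1, -7/2]

Rank = 3 (number of non-zero pivot rows).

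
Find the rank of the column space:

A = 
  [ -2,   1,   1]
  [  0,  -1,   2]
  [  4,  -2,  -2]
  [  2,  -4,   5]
dim(Col(A)) = 2

Row reduce:
R3 → R3 + (2)·R1
R4 → R4 + (1)·R1
R4 → R4 - (3)·R2
REF = 
  [ -2,   1,   1]
  [  0,  -1,   2]
  [  0,   0,   0]
  [  0,   0,   0]
Pivot columns: 1, 2 → 2 pivots.
dim(Col(A)) = number of pivot columns = 2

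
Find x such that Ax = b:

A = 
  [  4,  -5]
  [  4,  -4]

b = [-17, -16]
x = [-3, 1]

Row reduce the augmented matrix [A|b]:
R2 → R2 - (1)·R1
REF = 
  [  4,  -5, -17]
  [  0,   1,   1]

Back-substitution:
x₂ = 1 / 1 = 1
x₁ = (-17 - (-5)(1)) / 4 = -3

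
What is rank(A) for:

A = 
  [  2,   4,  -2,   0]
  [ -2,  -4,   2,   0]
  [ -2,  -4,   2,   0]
Row reduce:
R2 → R2 + (1)·R1
R3 → R3 + (1)·R1
REF = 
  [  2,   4,  -2,   0]
  [  0,   0,   0,   0]
  [  0,   0,   0,   0]
Pivot columns: 1 → 1 pivot.

rank(A) = 1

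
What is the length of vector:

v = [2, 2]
2.828

||v||₂ = √((2)² + (2)²) = √8 = 2.828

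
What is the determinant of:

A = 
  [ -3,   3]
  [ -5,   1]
12

For a 2×2 matrix, det = ad - bc = (-3)(1) - (3)(-5) = 12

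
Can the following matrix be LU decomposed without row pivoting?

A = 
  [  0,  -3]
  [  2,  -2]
No.
A[1,1] = 0 but A[2,1] = 2 ≠ 0. Any LU with L unit lower triangular has (LU)[1,1] = U[1,1] and (LU)[2,1] = L[2,1]·U[1,1]; matching A forces U[1,1] = 0, which then forces (LU)[2,1] = 0 ≠ 2. A row swap (pivoting) is required.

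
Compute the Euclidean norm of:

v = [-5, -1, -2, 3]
6.245

||v||₂ = √((-5)² + (-1)² + (-2)² + (3)²) = √39 = 6.245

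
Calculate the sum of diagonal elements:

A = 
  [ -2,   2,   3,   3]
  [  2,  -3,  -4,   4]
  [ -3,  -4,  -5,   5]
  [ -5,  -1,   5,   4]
-6

tr(A) = -2 + -3 + -5 + 4 = -6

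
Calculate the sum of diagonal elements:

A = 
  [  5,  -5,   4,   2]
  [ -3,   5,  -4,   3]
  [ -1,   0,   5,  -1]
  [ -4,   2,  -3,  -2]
13

tr(A) = 5 + 5 + 5 + -2 = 13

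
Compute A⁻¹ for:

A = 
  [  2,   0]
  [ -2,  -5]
det(A) = (2)(-5) - (0)(-2) = -10
For a 2×2 matrix, A⁻¹ = (1/det(A)) · [[d, -b], [-c, a]]
    = (-1/10) · [[-5, 0], [2, 2]]

A⁻¹ = 
  [ 1/2,    0]
  [-1/5, -1/5]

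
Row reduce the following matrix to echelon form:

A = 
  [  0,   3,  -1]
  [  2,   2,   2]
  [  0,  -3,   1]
Row operations:
Swap R1 ↔ R2
R3 → R3 + (1)·R2

Resulting echelon form:
REF = 
  [  2,   2,   2]
  [  0,   3,  -1]
  [  0,   0,   0]

Rank = 2 (number of non-zero pivot rows).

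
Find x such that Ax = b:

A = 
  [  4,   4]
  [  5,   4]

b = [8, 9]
x = [1, 1]

Row reduce the augmented matrix [A|b]:
R2 → R2 - (5/4)·R1
REF = 
  [  4,   4,   8]
  [  0,  -1,  -1]

Back-substitution:
x₂ = (-1) / (-1) = 1
x₁ = (8 - (4)(1)) / 4 = 1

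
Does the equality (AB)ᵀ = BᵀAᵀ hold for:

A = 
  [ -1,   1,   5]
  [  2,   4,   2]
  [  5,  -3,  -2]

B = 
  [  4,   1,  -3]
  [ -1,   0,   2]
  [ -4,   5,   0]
Yes

(AB)ᵀ = 
  [-25,  -4,  31]
  [ 24,  12,  -5]
  [  5,   2, -21]

BᵀAᵀ = 
  [-25,  -4,  31]
  [ 24,  12,  -5]
  [  5,   2, -21]

Both sides are equal — this is the standard identity (AB)ᵀ = BᵀAᵀ, which holds for all A, B.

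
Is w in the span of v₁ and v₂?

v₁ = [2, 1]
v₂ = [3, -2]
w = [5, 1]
Yes

Form the augmented matrix and row-reduce:
[v₁|v₂|w] = 
  [  2,   3,   5]
  [  1,  -2,   1]
R2 → R2 - (1/2)·R1
REF = 
  [   2,    3,    5]
  [   0, -7/2, -3/2]

No row of the form [0 0 | nonzero], so the system is consistent. Back-substitution gives c₁ = 13/7, c₂ = 3/7: w = (13/7)·v₁ + (3/7)·v₂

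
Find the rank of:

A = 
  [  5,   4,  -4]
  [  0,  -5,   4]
rank(A) = 2

Row reduce:
(no row operations needed)
REF = 
  [  5,   4,  -4]
  [  0,  -5,   4]
Pivot columns: 1, 2 → 2 pivots.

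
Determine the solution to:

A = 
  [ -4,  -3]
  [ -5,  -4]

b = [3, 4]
x = [0, -1]

Row reduce the augmented matrix [A|b]:
R2 → R2 - (5/4)·R1
REF = 
  [  -4,   -3,    3]
  [   0, -1/4,  1/4]

Back-substitution:
x₂ = (1/4) / (-1/4) = -1
x₁ = (3 - (-3)(-1)) / (-4) = 0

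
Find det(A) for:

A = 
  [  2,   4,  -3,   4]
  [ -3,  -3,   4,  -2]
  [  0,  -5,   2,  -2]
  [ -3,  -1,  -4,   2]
224

Cofactor expansion along row 1: det(A) = a₁₁M₁₁ - a₁₂M₁₂ + a₁₃M₁₃ - a₁₄M₁₄

M₁₁ = det[[-3, 4, -2]; [-5, 2, -2]; [-1, -4, 2]]
  = (-3)·((2)(2) - (-2)(-4)) - (4)·((-5)(2) - (-2)(-1)) + (-2)·((-5)(-4) - (2)(-1))
  = (-3)(-4) - (4)(-12) + (-2)(22)
  = 16
M₁₂ = det[[-3, 4, -2]; [0, 2, -2]; [-3, -4, 2]]
  = (-3)·((2)(2) - (-2)(-4)) - (4)·((0)(2) - (-2)(-3)) + (-2)·((0)(-4) - (2)(-3))
  = (-3)(-4) - (4)(-6) + (-2)(6)
  = 24
M₁₃ = det[[-3, -3, -2]; [0, -5, -2]; [-3, -1, 2]]
  = (-3)·((-5)(2) - (-2)(-1)) - (-3)·((0)(2) - (-2)(-3)) + (-2)·((0)(-1) - (-5)(-3))
  = (-3)(-12) - (-3)(-6) + (-2)(-15)
  = 48
M₁₄ = det[[-3, -3, 4]; [0, -5, 2]; [-3, -1, -4]]
  = (-3)·((-5)(-4) - (2)(-1)) - (-3)·((0)(-4) - (2)(-3)) + (4)·((0)(-1) - (-5)(-3))
  = (-3)(22) - (-3)(6) + (4)(-15)
  = -108

det(A) = (2)(16) - (4)(24) + (-3)(48) - (4)(-108) = 224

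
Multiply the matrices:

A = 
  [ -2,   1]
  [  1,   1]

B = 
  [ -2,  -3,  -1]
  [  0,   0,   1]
A is 2×2 and B is 2×3, so AB is 2×3. Each entry is (row of A)·(column of B):
AB[1,1] = (-2)(-2) + (1)(0) = 4
AB[1,2] = (-2)(-3) + (1)(0) = 6
AB[1,3] = (-2)(-1) + (1)(1) = 3
AB[2,1] = (1)(-2) + (1)(0) = -2
AB[2,2] = (1)(-3) + (1)(0) = -3
AB[2,3] = (1)(-1) + (1)(1) = 0

AB = 
  [  4,   6,   3]
  [ -2,  -3,   0]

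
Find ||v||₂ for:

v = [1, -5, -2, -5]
7.416

||v||₂ = √((1)² + (-5)² + (-2)² + (-5)²) = √55 = 7.416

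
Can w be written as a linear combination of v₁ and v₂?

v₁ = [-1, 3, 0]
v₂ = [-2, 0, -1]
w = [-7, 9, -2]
Yes

Form the augmented matrix and row-reduce:
[v₁|v₂|w] = 
  [ -1,  -2,  -7]
  [  3,   0,   9]
  [  0,  -1,  -2]
R2 → R2 + (3)·R1
R3 → R3 - (1/6)·R2
REF = 
  [ -1,  -2,  -7]
  [  0,  -6, -12]
  [  0,   0,   0]

No row of the form [0 0 | nonzero], so the system is consistent. Back-substitution gives c₁ = 3, c₂ = 2: w = (3)·v₁ + (2)·v₂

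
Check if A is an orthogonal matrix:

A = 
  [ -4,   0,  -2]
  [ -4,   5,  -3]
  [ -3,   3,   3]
No

AᵀA = 
  [ 41, -29,  11]
  [-29,  34,  -6]
  [ 11,  -6,  22]
≠ I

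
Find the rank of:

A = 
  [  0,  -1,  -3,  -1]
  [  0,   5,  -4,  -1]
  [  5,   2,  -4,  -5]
rank(A) = 3

Row reduce:
Swap R1 ↔ R3
R3 → R3 + (1/5)·R2
REF = 
  [    5,     2,    -4,    -5]
  [    0,     5,    -4,    -1]
  [    0,     0, -19/5,  -6/5]
Pivot columns: 1, 2, 3 → 3 pivots.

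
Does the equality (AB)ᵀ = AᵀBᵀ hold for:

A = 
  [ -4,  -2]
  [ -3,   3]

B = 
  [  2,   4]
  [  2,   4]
No

(AB)ᵀ = 
  [-12,   0]
  [-24,   0]

AᵀBᵀ = 
  [-20, -20]
  [  8,   8]

The two matrices differ, so (AB)ᵀ ≠ AᵀBᵀ in general. The correct identity is (AB)ᵀ = BᵀAᵀ.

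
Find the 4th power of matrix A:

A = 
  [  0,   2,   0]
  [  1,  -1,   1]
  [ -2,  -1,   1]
A² = A·A:
A²[1,1] = (0)(0) + (2)(1) + (0)(-2) = 2
A²[1,2] = (0)(2) + (2)(-1) + (0)(-1) = -2
A²[1,3] = (0)(0) + (2)(1) + (0)(1) = 2
A²[2,1] = (1)(0) + (-1)(1) + (1)(-2) = -3
A²[2,2] = (1)(2) + (-1)(-1) + (1)(-1) = 2
A²[2,3] = (1)(0) + (-1)(1) + (1)(1) = 0
A²[3,1] = (-2)(0) + (-1)(1) + (1)(-2) = -3
A²[3,2] = (-2)(2) + (-1)(-1) + (1)(-1) = -4
A²[3,3] = (-2)(0) + (-1)(1) + (1)(1) = 0
A² = 
  [  2,  -2,   2]
  [ -3,   2,   0]
  [ -3,  -4,   0]

A^3 = A^2·A:
A^3[1,1] = (2)(0) + (-2)(1) + (2)(-2) = -6
A^3[1,2] = (2)(2) + (-2)(-1) + (2)(-1) = 4
A^3[1,3] = (2)(0) + (-2)(1) + (2)(1) = 0
A^3[2,1] = (-3)(0) + (2)(1) + (0)(-2) = 2
A^3[2,2] = (-3)(2) + (2)(-1) + (0)(-1) = -8
A^3[2,3] = (-3)(0) + (2)(1) + (0)(1) = 2
A^3[3,1] = (-3)(0) + (-4)(1) + (0)(-2) = -4
A^3[3,2] = (-3)(2) + (-4)(-1) + (0)(-1) = -2
A^3[3,3] = (-3)(0) + (-4)(1) + (0)(1) = -4
A^3 = 
  [ -6,   4,   0]
  [  2,  -8,   2]
  [ -4,  -2,  -4]

A^4 = A^3·A:
A^4[1,1] = (-6)(0) + (4)(1) + (0)(-2) = 4
A^4[1,2] = (-6)(2) + (4)(-1) + (0)(-1) = -16
A^4[1,3] = (-6)(0) + (4)(1) + (0)(1) = 4
A^4[2,1] = (2)(0) + (-8)(1) + (2)(-2) = -12
A^4[2,2] = (2)(2) + (-8)(-1) + (2)(-1) = 10
A^4[2,3] = (2)(0) + (-8)(1) + (2)(1) = -6
A^4[3,1] = (-4)(0) + (-2)(1) + (-4)(-2) = 6
A^4[3,2] = (-4)(2) + (-2)(-1) + (-4)(-1) = -2
A^4[3,3] = (-4)(0) + (-2)(1) + (-4)(1) = -6
A^4 = 
  [  4, -16,   4]
  [-12,  10,  -6]
  [  6,  -2,  -6]

Therefore
A^4 = 
  [  4, -16,   4]
  [-12,  10,  -6]
  [  6,  -2,  -6]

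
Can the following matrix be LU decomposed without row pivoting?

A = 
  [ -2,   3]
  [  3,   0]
Yes.
A[1,1] = -2 ≠ 0, so Gaussian elimination proceeds without a row swap: multiplier ℓ₂₁ = (3)/(-2) = -3/2, and U[2,2] = 0 - (-3/2)(3) = 9/2.
L = 
  [   1,    0]
  [-3/2,    1]
U = 
  [ -2,   3]
  [  0, 9/2]
Check row 2 of LU: [(-3/2)(-2), (-3/2)(3) + (9/2)] = [3, 0] = row 2 of A ✓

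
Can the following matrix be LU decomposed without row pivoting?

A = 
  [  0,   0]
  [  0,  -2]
Yes.
The first column is zero, so A is already upper triangular: L = I, U = A.
L = 
  [  1,   0]
  [  0,   1]
U = 
  [  0,   0]
  [  0,  -2]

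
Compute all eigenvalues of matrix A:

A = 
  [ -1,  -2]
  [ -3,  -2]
tr(A) = -3, det(A) = -4
Characteristic polynomial: λ² - tr(A)λ + det(A) = λ² + 3λ - 4
λ² + 3λ - 4 = (λ + 4)(λ - 1)

λ = 1, -4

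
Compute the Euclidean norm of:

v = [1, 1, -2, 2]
3.162

||v||₂ = √((1)² + (1)² + (-2)² + (2)²) = √10 = 3.162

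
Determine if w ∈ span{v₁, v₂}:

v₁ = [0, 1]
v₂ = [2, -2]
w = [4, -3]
Yes

Form the augmented matrix and row-reduce:
[v₁|v₂|w] = 
  [  0,   2,   4]
  [  1,  -2,  -3]
Swap R1 ↔ R2
REF = 
  [  1,  -2,  -3]
  [  0,   2,   4]

No row of the form [0 0 | nonzero], so the system is consistent. Back-substitution gives c₁ = 1, c₂ = 2: w = (1)·v₁ + (2)·v₂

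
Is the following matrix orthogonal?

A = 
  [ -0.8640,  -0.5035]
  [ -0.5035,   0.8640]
Yes

AᵀA = 
  [  1,   0]
  [  0,   1]
≈ I (equal to I up to the 4-dp rounding of the entries)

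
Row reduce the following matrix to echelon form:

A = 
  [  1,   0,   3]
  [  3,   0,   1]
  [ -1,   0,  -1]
Row operations:
R2 → R2 - (3)·R1
R3 → R3 + (1)·R1
R3 → R3 + (1/4)·R2

Resulting echelon form:
REF = 
  [  1,   0,   3]
  [  0,   0,  -8]
  [  0,   0,   0]

Rank = 2 (number of non-zero pivot rows).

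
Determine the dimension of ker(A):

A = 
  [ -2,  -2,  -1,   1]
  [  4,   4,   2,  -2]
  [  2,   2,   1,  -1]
nullity(A) = 3

Row reduce:
R2 → R2 + (2)·R1
R3 → R3 + (1)·R1
REF = 
  [ -2,  -2,  -1,   1]
  [  0,   0,   0,   0]
  [  0,   0,   0,   0]
Pivot columns: 1 → 1 pivot.
rank(A) = 1, so nullity(A) = 4 - 1 = 3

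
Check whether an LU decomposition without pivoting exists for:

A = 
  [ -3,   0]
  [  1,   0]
Yes.
A[1,1] = -3 ≠ 0, so Gaussian elimination proceeds without a row swap: multiplier ℓ₂₁ = (1)/(-3) = -1/3, and U[2,2] = 0 - (-1/3)(0) = 0.
L = 
  [   1,    0]
  [-1/3,    1]
U = 
  [ -3,   0]
  [  0,   0]
Check row 2 of LU: [(-1/3)(-3), (-1/3)(0) + 0] = [1, 0] = row 2 of A ✓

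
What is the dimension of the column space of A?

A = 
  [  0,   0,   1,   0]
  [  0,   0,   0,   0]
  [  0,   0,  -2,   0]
dim(Col(A)) = 1

Row reduce:
R3 → R3 + (2)·R1
REF = 
  [  0,   0,   1,   0]
  [  0,   0,   0,   0]
  [  0,   0,   0,   0]
Pivot columns: 3 → 1 pivot.
dim(Col(A)) = number of pivot columns = 1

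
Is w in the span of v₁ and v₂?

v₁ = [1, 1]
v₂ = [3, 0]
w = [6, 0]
Yes

Form the augmented matrix and row-reduce:
[v₁|v₂|w] = 
  [  1,   3,   6]
  [  1,   0,   0]
R2 → R2 - (1)·R1
REF = 
  [  1,   3,   6]
  [  0,  -3,  -6]

No row of the form [0 0 | nonzero], so the system is consistent. Back-substitution gives c₁ = 0, c₂ = 2: w = (0)·v₁ + (2)·v₂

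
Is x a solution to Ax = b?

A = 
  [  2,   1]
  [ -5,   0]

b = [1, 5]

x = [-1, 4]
No

Ax = [2, 5] ≠ b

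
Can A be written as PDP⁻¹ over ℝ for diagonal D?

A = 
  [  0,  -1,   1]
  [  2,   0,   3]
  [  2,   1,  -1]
No

Characteristic polynomial: det(λI - A) = λ³ + λ² - 3λ + 6
By the rational root theorem any rational root is an integer dividing 6; none of those is a root, so p(λ) has no rational roots and hence (being an irreducible cubic) no repeated roots.
Discriminant of the cubic: Δ = -1203
Δ < 0 ⇒ one real eigenvalue and a complex-conjugate pair: λ ≈ -2.819, 0.9096 + 1.141i, 0.9096 - 1.141i
Has complex eigenvalues (not diagonalizable over ℝ).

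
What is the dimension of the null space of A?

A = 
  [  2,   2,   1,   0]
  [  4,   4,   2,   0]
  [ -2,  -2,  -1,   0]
nullity(A) = 3

Row reduce:
R2 → R2 - (2)·R1
R3 → R3 + (1)·R1
REF = 
  [  2,   2,   1,   0]
  [  0,   0,   0,   0]
  [  0,   0,   0,   0]
Pivot columns: 1 → 1 pivot.
rank(A) = 1, so nullity(A) = 4 - 1 = 3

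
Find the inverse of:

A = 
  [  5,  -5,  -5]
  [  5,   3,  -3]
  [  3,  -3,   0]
det(A) = (5)·((3)(0) - (-3)(-3)) - (-5)·((5)(0) - (-3)(3)) + (-5)·((5)(-3) - (3)(3))
  = (5)(-9) - (-5)(9) + (-5)(-24)
  = 120
det(A) = 120 ≠ 0, so A is invertible.

Cofactors Cᵢⱼ = (-1)ⁱ⁺ʲ·Mᵢⱼ:
C = 
  [ -9,  -9, -24]
  [ 15,  15,   0]
  [ 30, -10,  40]

adj(A) = Cᵀ:
adj(A) = 
  [ -9,  15,  30]
  [ -9,  15, -10]
  [-24,   0,  40]

A⁻¹ = (1/120) · adj(A):
A⁻¹ = 
  [-3/40,   1/8,   1/4]
  [-3/40,   1/8, -1/12]
  [ -1/5,     0,   1/3]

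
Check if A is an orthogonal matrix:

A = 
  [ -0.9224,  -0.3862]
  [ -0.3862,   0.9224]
Yes

AᵀA = 
  [  1,   0]
  [  0,   1]
≈ I (equal to I up to the 4-dp rounding of the entries)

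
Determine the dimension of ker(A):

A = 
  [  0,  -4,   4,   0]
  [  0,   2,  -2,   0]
nullity(A) = 3

Row reduce:
R2 → R2 + (1/2)·R1
REF = 
  [  0,  -4,   4,   0]
  [  0,   0,   0,   0]
Pivot columns: 2 → 1 pivot.
rank(A) = 1, so nullity(A) = 4 - 1 = 3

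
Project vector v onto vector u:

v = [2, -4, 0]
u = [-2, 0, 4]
v·u = (2)(-2) + (-4)(0) + (0)(4) = -4
u·u = (-2)² + (0)² + (4)² = 20
proj_u(v) = (v·u / u·u) × u = (-4/20) × u = (-1/5) × u

proj_u(v) = [2/5, 0, -4/5]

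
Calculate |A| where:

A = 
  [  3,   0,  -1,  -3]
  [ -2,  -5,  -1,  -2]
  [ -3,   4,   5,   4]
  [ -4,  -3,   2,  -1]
Cofactor expansion along row 1: det(A) = a₁₁M₁₁ - a₁₂M₁₂ + a₁₃M₁₃ - a₁₄M₁₄

M₁₁ = det[[-5, -1, -2]; [4, 5, 4]; [-3, 2, -1]]
  = (-5)·((5)(-1) - (4)(2)) - (-1)·((4)(-1) - (4)(-3)) + (-2)·((4)(2) - (5)(-3))
  = (-5)(-13) - (-1)(8) + (-2)(23)
  = 27
M₁₂ = det[[-2, -1, -2]; [-3, 5, 4]; [-4, 2, -1]]
  = (-2)·((5)(-1) - (4)(2)) - (-1)·((-3)(-1) - (4)(-4)) + (-2)·((-3)(2) - (5)(-4))
  = (-2)(-13) - (-1)(19) + (-2)(14)
  = 17
M₁₃ = det[[-2, -5, -2]; [-3, 4, 4]; [-4, -3, -1]]
  = (-2)·((4)(-1) - (4)(-3)) - (-5)·((-3)(-1) - (4)(-4)) + (-2)·((-3)(-3) - (4)(-4))
  = (-2)(8) - (-5)(19) + (-2)(25)
  = 29
M₁₄ = det[[-2, -5, -1]; [-3, 4, 5]; [-4, -3, 2]]
  = (-2)·((4)(2) - (5)(-3)) - (-5)·((-3)(2) - (5)(-4)) + (-1)·((-3)(-3) - (4)(-4))
  = (-2)(23) - (-5)(14) + (-1)(25)
  = -1

det(A) = (3)(27) - (0)(17) + (-1)(29) - (-3)(-1) = 49

det(A) = 49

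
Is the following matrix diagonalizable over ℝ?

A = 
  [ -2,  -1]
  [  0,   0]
Yes

tr(A) = -2, det(A) = 0
Characteristic polynomial: λ² - tr(A)λ + det(A) = λ² + 2λ
λ² + 2λ = λ(λ + 2)
Eigenvalues: 0, -2
λ=-2: alg. mult. = 1, geom. mult. = 2 - rank(A - (-2)I) = 2 - 1 = 1
λ=0: alg. mult. = 1, geom. mult. = 2 - rank(A - (0)I) = 2 - 1 = 1
Sum of geometric multiplicities equals n, so A has n independent eigenvectors.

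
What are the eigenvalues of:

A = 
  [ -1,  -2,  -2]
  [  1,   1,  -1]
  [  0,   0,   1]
λ = 1, i, -i  (≈ 1, 0 + 1i, 0 - 1i)

Characteristic polynomial: det(λI - A) = λ³ - λ² + λ - 1
Testing integer divisors of the constant term: p(1) = 0, so (λ - 1) is a factor:
p(λ) = (λ - 1)(λ² + 1)
λ² + 1 = 0  ⇒  λ = (0 ± √((0)² - 4·(1)))/2 = (0 ± √(-4))/2
  = i,  -i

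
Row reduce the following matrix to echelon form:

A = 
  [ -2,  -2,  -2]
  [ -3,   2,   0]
Row operations:
R2 → R2 - (3/2)·R1

Resulting echelon form:
REF = 
  [ -2,  -2,  -2]
  [  0,   5,   3]

Rank = 2 (number of non-zero pivot rows).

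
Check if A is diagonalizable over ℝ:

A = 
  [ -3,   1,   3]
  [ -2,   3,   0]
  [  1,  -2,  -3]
Yes

Characteristic polynomial: det(λI - A) = λ³ + 3λ² - 10λ - 24
Testing integer divisors of the constant term: p(-2) = 0, so (λ + 2) is a factor:
p(λ) = (λ + 2)(λ² + λ - 12)
λ² + λ - 12 = (λ + 4)(λ - 3)
Eigenvalues: -2, 3, -4
λ=-4: alg. mult. = 1, geom. mult. = 3 - rank(A - (-4)I) = 3 - 2 = 1
λ=-2: alg. mult. = 1, geom. mult. = 3 - rank(A - (-2)I) = 3 - 2 = 1
λ=3: alg. mult. = 1, geom. mult. = 3 - rank(A - (3)I) = 3 - 2 = 1
Sum of geometric multiplicities equals n, so A has n independent eigenvectors.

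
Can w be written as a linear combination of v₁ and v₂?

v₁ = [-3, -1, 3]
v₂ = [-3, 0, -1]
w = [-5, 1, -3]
No

Form the augmented matrix and row-reduce:
[v₁|v₂|w] = 
  [ -3,  -3,  -5]
  [ -1,   0,   1]
  [  3,  -1,  -3]
R2 → R2 - (1/3)·R1
R3 → R3 + (1)·R1
R3 → R3 + (4)·R2
REF = 
  [ -3,  -3,  -5]
  [  0,   1, 8/3]
  [  0,   0, 8/3]

Row 3 reads [0 0 | 8/3], i.e. 0 = 8/3, so the system is inconsistent and w ∉ span{v₁, v₂}.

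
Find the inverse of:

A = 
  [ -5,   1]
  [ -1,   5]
det(A) = (-5)(5) - (1)(-1) = -24
For a 2×2 matrix, A⁻¹ = (1/det(A)) · [[d, -b], [-c, a]]
    = (-1/24) · [[5, -1], [1, -5]]

A⁻¹ = 
  [-5/24,  1/24]
  [-1/24,  5/24]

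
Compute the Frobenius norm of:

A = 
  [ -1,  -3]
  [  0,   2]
||A||_F = 3.742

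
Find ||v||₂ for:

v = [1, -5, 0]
5.099

||v||₂ = √((1)² + (-5)² + (0)²) = √26 = 5.099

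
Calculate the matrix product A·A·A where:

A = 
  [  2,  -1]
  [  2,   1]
A^3 = 
  [ -2,  -5]
  [ 10,  -7]

A² = A·A:
A²[1,1] = (2)(2) + (-1)(2) = 2
A²[1,2] = (2)(-1) + (-1)(1) = -3
A²[2,1] = (2)(2) + (1)(2) = 6
A²[2,2] = (2)(-1) + (1)(1) = -1
A² = 
  [  2,  -3]
  [  6,  -1]

A^3 = A^2·A:
A^3[1,1] = (2)(2) + (-3)(2) = -2
A^3[1,2] = (2)(-1) + (-3)(1) = -5
A^3[2,1] = (6)(2) + (-1)(2) = 10
A^3[2,2] = (6)(-1) + (-1)(1) = -7
A^3 = 
  [ -2,  -5]
  [ 10,  -7]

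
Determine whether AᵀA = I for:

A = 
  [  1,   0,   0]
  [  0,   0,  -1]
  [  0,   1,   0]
Yes

AᵀA = 
  [  1,   0,   0]
  [  0,   1,   0]
  [  0,   0,   1]
= I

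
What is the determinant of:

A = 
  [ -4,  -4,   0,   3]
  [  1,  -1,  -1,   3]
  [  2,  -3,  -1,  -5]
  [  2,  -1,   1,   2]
232

Cofactor expansion along row 1: det(A) = a₁₁M₁₁ - a₁₂M₁₂ + a₁₃M₁₃ - a₁₄M₁₄

M₁₁ = det[[-1, -1, 3]; [-3, -1, -5]; [-1, 1, 2]]
  = (-1)·((-1)(2) - (-5)(1)) - (-1)·((-3)(2) - (-5)(-1)) + (3)·((-3)(1) - (-1)(-1))
  = (-1)(3) - (-1)(-11) + (3)(-4)
  = -26
M₁₂ = det[[1, -1, 3]; [2, -1, -5]; [2, 1, 2]]
  = (1)·((-1)(2) - (-5)(1)) - (-1)·((2)(2) - (-5)(2)) + (3)·((2)(1) - (-1)(2))
  = (1)(3) - (-1)(14) + (3)(4)
  = 29
M₁₃ = det[[1, -1, 3]; [2, -3, -5]; [2, -1, 2]]
  = (1)·((-3)(2) - (-5)(-1)) - (-1)·((2)(2) - (-5)(2)) + (3)·((2)(-1) - (-3)(2))
  = (1)(-11) - (-1)(14) + (3)(4)
  = 15
M₁₄ = det[[1, -1, -1]; [2, -3, -1]; [2, -1, 1]]
  = (1)·((-3)(1) - (-1)(-1)) - (-1)·((2)(1) - (-1)(2)) + (-1)·((2)(-1) - (-3)(2))
  = (1)(-4) - (-1)(4) + (-1)(4)
  = -4

det(A) = (-4)(-26) - (-4)(29) + (0)(15) - (3)(-4) = 232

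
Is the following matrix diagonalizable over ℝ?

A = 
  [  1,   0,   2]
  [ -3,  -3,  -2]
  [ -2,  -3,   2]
Yes

Characteristic polynomial: det(λI - A) = λ³ - 9λ + 6
By the rational root theorem any rational root is an integer dividing 6; none of those is a root, so p(λ) has no rational roots and hence (being an irreducible cubic) no repeated roots.
Discriminant of the cubic: Δ = 1944
Δ > 0 ⇒ three distinct real eigenvalues: λ ≈ -3.29, 0.7057, 2.584
Three distinct real eigenvalues, so A has 3 independent eigenvectors.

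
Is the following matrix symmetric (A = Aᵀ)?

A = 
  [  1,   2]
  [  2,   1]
Yes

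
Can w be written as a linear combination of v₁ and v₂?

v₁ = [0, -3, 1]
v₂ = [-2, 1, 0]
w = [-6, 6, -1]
Yes

Form the augmented matrix and row-reduce:
[v₁|v₂|w] = 
  [  0,  -2,  -6]
  [ -3,   1,   6]
  [  1,   0,  -1]
Swap R1 ↔ R2
R3 → R3 + (1/3)·R1
R3 → R3 + (1/6)·R2
REF = 
  [ -3,   1,   6]
  [  0,  -2,  -6]
  [  0,   0,   0]

No row of the form [0 0 | nonzero], so the system is consistent. Back-substitution gives c₁ = -1, c₂ = 3: w = (-1)·v₁ + (3)·v₂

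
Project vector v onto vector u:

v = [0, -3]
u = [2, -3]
v·u = (0)(2) + (-3)(-3) = 9
u·u = (2)² + (-3)² = 13
proj_u(v) = (v·u / u·u) × u = (9/13) × u

proj_u(v) = [18/13, -27/13]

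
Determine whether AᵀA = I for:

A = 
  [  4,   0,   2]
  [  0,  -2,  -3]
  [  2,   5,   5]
No

AᵀA = 
  [ 20,  10,  18]
  [ 10,  29,  31]
  [ 18,  31,  38]
≠ I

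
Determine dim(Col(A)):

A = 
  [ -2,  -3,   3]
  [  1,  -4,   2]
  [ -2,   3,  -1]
Row reduce:
R2 → R2 + (1/2)·R1
R3 → R3 - (1)·R1
R3 → R3 + (12/11)·R2
REF = 
  [   -2,    -3,     3]
  [    0, -11/2,   7/2]
  [    0,     0, -2/11]
Pivot columns: 1, 2, 3 → 3 pivots.
dim(Col(A)) = number of pivot columns = 3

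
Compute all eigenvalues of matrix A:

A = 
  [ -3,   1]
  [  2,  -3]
tr(A) = -6, det(A) = 7
Characteristic polynomial: λ² - tr(A)λ + det(A) = λ² + 6λ + 7
λ² + 6λ + 7 = 0  ⇒  λ = (-6 ± √((6)² - 4·(7)))/2 = (-6 ± √(8))/2
  = -3 + √2,  -3 - √2

λ = -3 + √2, -3 - √2  (≈ -1.586, -4.414)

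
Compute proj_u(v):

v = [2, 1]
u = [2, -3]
proj_u(v) = [2/13, -3/13]

v·u = (2)(2) + (1)(-3) = 1
u·u = (2)² + (-3)² = 13
proj_u(v) = (v·u / u·u) × u = (1/13) × u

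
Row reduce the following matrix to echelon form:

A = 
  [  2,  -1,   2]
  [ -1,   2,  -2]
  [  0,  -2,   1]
Row operations:
R2 → R2 + (1/2)·R1
R3 → R3 + (4/3)·R2

Resulting echelon form:
REF = 
  [   2,   -1,    2]
  [   0,  3/2,   -1]
  [   0,    0, -1/3]

Rank = 3 (number of non-zero pivot rows).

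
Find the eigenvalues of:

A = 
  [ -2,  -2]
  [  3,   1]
λ = (-1 + i√15)/2, (-1 - i√15)/2  (≈ -0.5 + 1.936i, -0.5 - 1.936i)

tr(A) = -1, det(A) = 4
Characteristic polynomial: λ² - tr(A)λ + det(A) = λ² + λ + 4
λ² + λ + 4 = 0  ⇒  λ = (-1 ± √((1)² - 4·(4)))/2 = (-1 ± √(-15))/2
  = (-1 + i√15)/2,  (-1 - i√15)/2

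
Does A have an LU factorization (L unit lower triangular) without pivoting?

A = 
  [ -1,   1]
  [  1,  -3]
Yes.
A[1,1] = -1 ≠ 0, so Gaussian elimination proceeds without a row swap: multiplier ℓ₂₁ = (1)/(-1) = -1, and U[2,2] = -3 - (-1)(1) = -2.
L = 
  [  1,   0]
  [ -1,   1]
U = 
  [ -1,   1]
  [  0,  -2]
Check row 2 of LU: [(-1)(-1), (-1)(1) + (-2)] = [1, -3] = row 2 of A ✓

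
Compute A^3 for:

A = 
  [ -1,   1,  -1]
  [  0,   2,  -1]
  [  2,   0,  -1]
A^3 = 
  [  3,   1,  -1]
  [  0,   6,  -1]
  [  2,   0,   3]

A² = A·A:
A²[1,1] = (-1)(-1) + (1)(0) + (-1)(2) = -1
A²[1,2] = (-1)(1) + (1)(2) + (-1)(0) = 1
A²[1,3] = (-1)(-1) + (1)(-1) + (-1)(-1) = 1
A²[2,1] = (0)(-1) + (2)(0) + (-1)(2) = -2
A²[2,2] = (0)(1) + (2)(2) + (-1)(0) = 4
A²[2,3] = (0)(-1) + (2)(-1) + (-1)(-1) = -1
A²[3,1] = (2)(-1) + (0)(0) + (-1)(2) = -4
A²[3,2] = (2)(1) + (0)(2) + (-1)(0) = 2
A²[3,3] = (2)(-1) + (0)(-1) + (-1)(-1) = -1
A² = 
  [ -1,   1,   1]
  [ -2,   4,  -1]
  [ -4,   2,  -1]

A^3 = A^2·A:
A^3[1,1] = (-1)(-1) + (1)(0) + (1)(2) = 3
A^3[1,2] = (-1)(1) + (1)(2) + (1)(0) = 1
A^3[1,3] = (-1)(-1) + (1)(-1) + (1)(-1) = -1
A^3[2,1] = (-2)(-1) + (4)(0) + (-1)(2) = 0
A^3[2,2] = (-2)(1) + (4)(2) + (-1)(0) = 6
A^3[2,3] = (-2)(-1) + (4)(-1) + (-1)(-1) = -1
A^3[3,1] = (-4)(-1) + (2)(0) + (-1)(2) = 2
A^3[3,2] = (-4)(1) + (2)(2) + (-1)(0) = 0
A^3[3,3] = (-4)(-1) + (2)(-1) + (-1)(-1) = 3
A^3 = 
  [  3,   1,  -1]
  [  0,   6,  -1]
  [  2,   0,   3]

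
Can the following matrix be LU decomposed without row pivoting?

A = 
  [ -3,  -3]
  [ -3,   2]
Yes.
A[1,1] = -3 ≠ 0, so Gaussian elimination proceeds without a row swap: multiplier ℓ₂₁ = (-3)/(-3) = 1, and U[2,2] = 2 - (1)(-3) = 5.
L = 
  [  1,   0]
  [  1,   1]
U = 
  [ -3,  -3]
  [  0,   5]
Check row 2 of LU: [(1)(-3), (1)(-3) + 5] = [-3, 2] = row 2 of A ✓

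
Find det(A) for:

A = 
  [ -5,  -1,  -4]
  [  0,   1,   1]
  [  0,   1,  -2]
15

Cofactor expansion along row 1:
det(A) = (-5)·((1)(-2) - (1)(1)) - (-1)·((0)(-2) - (1)(0)) + (-4)·((0)(1) - (1)(0))
  = (-5)(-3) - (-1)(0) + (-4)(0)
  = 15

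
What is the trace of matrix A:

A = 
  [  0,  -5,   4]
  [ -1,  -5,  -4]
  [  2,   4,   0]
-5

tr(A) = 0 + -5 + 0 = -5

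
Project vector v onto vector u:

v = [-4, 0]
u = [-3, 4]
proj_u(v) = [-36/25, 48/25]

v·u = (-4)(-3) + (0)(4) = 12
u·u = (-3)² + (4)² = 25
proj_u(v) = (v·u / u·u) × u = (12/25) × u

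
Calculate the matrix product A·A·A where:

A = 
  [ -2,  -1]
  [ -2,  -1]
A² = A·A:
A²[1,1] = (-2)(-2) + (-1)(-2) = 6
A²[1,2] = (-2)(-1) + (-1)(-1) = 3
A²[2,1] = (-2)(-2) + (-1)(-2) = 6
A²[2,2] = (-2)(-1) + (-1)(-1) = 3
A² = 
  [  6,   3]
  [  6,   3]

A^3 = A^2·A:
A^3[1,1] = (6)(-2) + (3)(-2) = -18
A^3[1,2] = (6)(-1) + (3)(-1) = -9
A^3[2,1] = (6)(-2) + (3)(-2) = -18
A^3[2,2] = (6)(-1) + (3)(-1) = -9
A^3 = 
  [-18,  -9]
  [-18,  -9]

Therefore
A^3 = 
  [-18,  -9]
  [-18,  -9]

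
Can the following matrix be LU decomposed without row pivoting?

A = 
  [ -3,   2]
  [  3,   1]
Yes.
A[1,1] = -3 ≠ 0, so Gaussian elimination proceeds without a row swap: multiplier ℓ₂₁ = (3)/(-3) = -1, and U[2,2] = 1 - (-1)(2) = 3.
L = 
  [  1,   0]
  [ -1,   1]
U = 
  [ -3,   2]
  [  0,   3]
Check row 2 of LU: [(-1)(-3), (-1)(2) + 3] = [3, 1] = row 2 of A ✓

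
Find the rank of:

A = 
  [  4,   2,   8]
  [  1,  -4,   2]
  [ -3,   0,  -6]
Row reduce:
R2 → R2 - (1/4)·R1
R3 → R3 + (3/4)·R1
R3 → R3 + (1/3)·R2
REF = 
  [   4,    2,    8]
  [   0, -9/2,    0]
  [   0,    0,    0]
Pivot columns: 1, 2 → 2 pivots.

rank(A) = 2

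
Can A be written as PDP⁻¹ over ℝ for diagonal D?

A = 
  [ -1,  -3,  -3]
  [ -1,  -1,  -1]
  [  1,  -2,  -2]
Yes

Characteristic polynomial: det(λI - A) = λ³ + 4λ² + 3λ
The constant term is 0, so λ = 0 is a root: p(λ) = λ(λ² + 4λ + 3)
λ² + 4λ + 3 = (λ + 3)(λ + 1)
Eigenvalues: 0, -1, -3
λ=-3: alg. mult. = 1, geom. mult. = 3 - rank(A - (-3)I) = 3 - 2 = 1
λ=-1: alg. mult. = 1, geom. mult. = 3 - rank(A - (-1)I) = 3 - 2 = 1
λ=0: alg. mult. = 1, geom. mult. = 3 - rank(A - (0)I) = 3 - 2 = 1
Sum of geometric multiplicities equals n, so A has n independent eigenvectors.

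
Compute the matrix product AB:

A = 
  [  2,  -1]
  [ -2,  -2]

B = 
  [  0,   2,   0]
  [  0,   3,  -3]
A is 2×2 and B is 2×3, so AB is 2×3. Each entry is (row of A)·(column of B):
AB[1,1] = (2)(0) + (-1)(0) = 0
AB[1,2] = (2)(2) + (-1)(3) = 1
AB[1,3] = (2)(0) + (-1)(-3) = 3
AB[2,1] = (-2)(0) + (-2)(0) = 0
AB[2,2] = (-2)(2) + (-2)(3) = -10
AB[2,3] = (-2)(0) + (-2)(-3) = 6

AB = 
  [  0,   1,   3]
  [  0, -10,   6]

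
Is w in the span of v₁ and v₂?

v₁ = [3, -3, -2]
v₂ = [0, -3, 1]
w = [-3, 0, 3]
Yes

Form the augmented matrix and row-reduce:
[v₁|v₂|w] = 
  [  3,   0,  -3]
  [ -3,  -3,   0]
  [ -2,   1,   3]
R2 → R2 + (1)·R1
R3 → R3 + (2/3)·R1
R3 → R3 + (1/3)·R2
REF = 
  [  3,   0,  -3]
  [  0,  -3,  -3]
  [  0,   0,   0]

No row of the form [0 0 | nonzero], so the system is consistent. Back-substitution gives c₁ = -1, c₂ = 1: w = (-1)·v₁ + (1)·v₂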